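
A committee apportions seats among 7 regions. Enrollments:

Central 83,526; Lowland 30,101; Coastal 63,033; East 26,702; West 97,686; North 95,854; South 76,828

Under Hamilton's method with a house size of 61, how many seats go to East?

3

Standard divisor: 473730 ÷ 61 ≈ 7766.066.
Standard quotas: Central 10.7553, Lowland 3.8760, Coastal 8.1165, East 3.4383, West 12.5786, North 12.3427, South 9.8928.
Lower quotas: Central 10, Lowland 3, Coastal 8, East 3, West 12, North 12, South 9 (sum 57, leaving 4 seats).
Remainders in descending order: South 0.8928, Lowland 0.8760, Central 0.7553, West 0.5786, East 0.4383, North 0.3427, Coastal 0.1165.
Largest remainders: South, Lowland, Central, West receive the extra seats.
East receives 3.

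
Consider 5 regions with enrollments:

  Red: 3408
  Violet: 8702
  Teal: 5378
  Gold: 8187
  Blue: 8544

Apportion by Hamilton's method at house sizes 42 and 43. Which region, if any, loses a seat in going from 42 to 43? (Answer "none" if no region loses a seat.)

none

At 42 seats: Red 4, Violet 11, Teal 7, Gold 10, Blue 10.
At 43 seats: Red 4, Violet 11, Teal 7, Gold 10, Blue 11.
No region's allocation decreased.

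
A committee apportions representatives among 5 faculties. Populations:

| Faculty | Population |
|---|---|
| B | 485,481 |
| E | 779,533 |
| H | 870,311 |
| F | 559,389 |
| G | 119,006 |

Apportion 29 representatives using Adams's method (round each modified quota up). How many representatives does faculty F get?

6

Standard divisor 2813720/29 ≈ 97024.828; standard quotas: B 5.004, E 8.034, H 8.970, F 5.765, G 1.227.
Rounding up gives 6, 9, 9, 6, 2 = 32 seats, so the divisor must be adjusted.
With modified divisor 110100: modified quotas B 4.409, E 7.080, H 7.905, F 5.081, G 1.081.
Rounding up: B 5, E 8, H 8, F 6, G 2 (total 29).
F receives 6.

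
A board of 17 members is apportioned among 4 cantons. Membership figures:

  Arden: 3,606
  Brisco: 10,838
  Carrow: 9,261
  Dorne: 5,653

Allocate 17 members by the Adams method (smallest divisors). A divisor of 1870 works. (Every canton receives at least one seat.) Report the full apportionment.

With modified divisor 1870: modified quotas Arden 1.928, Brisco 5.796, Carrow 4.952, Dorne 3.023.
Rounding up: Arden 2, Brisco 6, Carrow 5, Dorne 4 (total 17).

Arden 2; Brisco 6; Carrow 5; Dorne 4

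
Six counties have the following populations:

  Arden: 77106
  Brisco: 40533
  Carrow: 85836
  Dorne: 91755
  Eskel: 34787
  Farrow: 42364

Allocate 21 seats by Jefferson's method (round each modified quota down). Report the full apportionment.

Arden=5, Brisco=2, Carrow=5, Dorne=5, Eskel=2, Farrow=2

Standard divisor 372381/21 ≈ 17732.429; standard quotas: Arden 4.348, Brisco 2.286, Carrow 4.841, Dorne 5.174, Eskel 1.962, Farrow 2.389.
Rounding down gives 4, 2, 4, 5, 1, 2 = 18 seats, so the divisor must be adjusted.
With modified divisor 15357: modified quotas Arden 5.021, Brisco 2.639, Carrow 5.589, Dorne 5.975, Eskel 2.265, Farrow 2.759.
Rounding down: Arden 5, Brisco 2, Carrow 5, Dorne 5, Eskel 2, Farrow 2 (total 21).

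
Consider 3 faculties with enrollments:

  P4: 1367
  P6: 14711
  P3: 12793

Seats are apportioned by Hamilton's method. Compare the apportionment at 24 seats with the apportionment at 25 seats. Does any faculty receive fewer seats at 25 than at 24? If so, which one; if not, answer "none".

none

At 24 seats: P4 1, P6 12, P3 11.
At 25 seats: P4 1, P6 13, P3 11.
No faculty's allocation decreased.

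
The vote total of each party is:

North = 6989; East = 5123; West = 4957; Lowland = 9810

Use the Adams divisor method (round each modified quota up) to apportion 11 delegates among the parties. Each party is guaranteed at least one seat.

Standard divisor 26879/11 ≈ 2443.545; standard quotas: North 2.860, East 2.097, West 2.029, Lowland 4.015.
Rounding up gives 3, 3, 3, 5 = 14 seats, so the divisor must be adjusted.
With modified divisor 2900: modified quotas North 2.410, East 1.767, West 1.709, Lowland 3.383.
Rounding up: North 3, East 2, West 2, Lowland 4 (total 11).

North=3; East=2; West=2; Lowland=4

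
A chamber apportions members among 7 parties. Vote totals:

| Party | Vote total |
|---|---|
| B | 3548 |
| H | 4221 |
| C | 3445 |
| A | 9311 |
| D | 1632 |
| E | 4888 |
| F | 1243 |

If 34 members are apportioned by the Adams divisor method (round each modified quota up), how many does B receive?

Standard divisor 28288/34 ≈ 832; standard quotas: B 4.264, H 5.073, C 4.141, A 11.191, D 1.962, E 5.875, F 1.494.
Rounding up gives 5, 6, 5, 12, 2, 6, 2 = 38 seats, so the divisor must be adjusted.
With modified divisor 900: modified quotas B 3.942, H 4.690, C 3.828, A 10.346, D 1.813, E 5.431, F 1.381.
Rounding up: B 4, H 5, C 4, A 11, D 2, E 6, F 2 (total 34).
B receives 4.

4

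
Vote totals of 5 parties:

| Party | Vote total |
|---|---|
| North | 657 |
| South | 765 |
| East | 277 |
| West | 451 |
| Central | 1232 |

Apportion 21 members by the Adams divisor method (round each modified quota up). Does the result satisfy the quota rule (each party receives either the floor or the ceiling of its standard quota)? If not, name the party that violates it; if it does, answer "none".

none

Standard quotas: North 4.080, South 4.750, East 1.720, West 2.800, Central 7.650.
Adams allocation: North 4, South 5, East 2, West 3, Central 7.
Every allocation lies between the lower and upper quota.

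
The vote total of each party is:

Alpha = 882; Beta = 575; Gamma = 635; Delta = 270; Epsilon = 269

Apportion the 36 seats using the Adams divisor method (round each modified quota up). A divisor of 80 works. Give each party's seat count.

With modified divisor 80: modified quotas Alpha 11.025, Beta 7.188, Gamma 7.938, Delta 3.375, Epsilon 3.362.
Rounding up: Alpha 12, Beta 8, Gamma 8, Delta 4, Epsilon 4 (total 36).

Alpha=12, Beta=8, Gamma=8, Delta=4, Epsilon=4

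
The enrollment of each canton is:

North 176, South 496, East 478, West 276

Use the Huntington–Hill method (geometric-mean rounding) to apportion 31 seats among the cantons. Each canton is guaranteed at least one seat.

With divisor 46: modified quotas North 3.826, South 10.783, East 10.391, West 6.000.
Geometric-mean thresholds: North √(3·4)=3.464, South √(10·11)=10.488, East √(10·11)=10.488, West √(6·7)=6.481.
Each quota rounded against its threshold gives North 4, South 11, East 10, West 6 (total 31).

North: 4; South: 11; East: 10; West: 6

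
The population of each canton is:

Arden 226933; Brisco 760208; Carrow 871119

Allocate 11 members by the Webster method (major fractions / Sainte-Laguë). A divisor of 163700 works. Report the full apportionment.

Arden 1, Brisco 5, Carrow 5

With modified divisor 163700: modified quotas Arden 1.386, Brisco 4.644, Carrow 5.321.
Rounding to the nearest integer: Arden 1, Brisco 5, Carrow 5 (total 11).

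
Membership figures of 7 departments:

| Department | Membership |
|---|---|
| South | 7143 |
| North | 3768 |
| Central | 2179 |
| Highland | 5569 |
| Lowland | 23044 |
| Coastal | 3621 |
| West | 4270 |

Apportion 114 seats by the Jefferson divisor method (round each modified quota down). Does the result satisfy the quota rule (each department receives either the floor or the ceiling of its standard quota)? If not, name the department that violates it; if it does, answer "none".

Standard quotas: South 16.419, North 8.661, Central 5.009, Highland 12.801, Lowland 52.970, Coastal 8.323, West 9.815.
Jefferson allocation: South 16, North 8, Central 5, Highland 13, Lowland 54, Coastal 8, West 10.
Lowland has quota 52.970 (lower 52, upper 53) but receives 54 — outside the quota interval.

Lowland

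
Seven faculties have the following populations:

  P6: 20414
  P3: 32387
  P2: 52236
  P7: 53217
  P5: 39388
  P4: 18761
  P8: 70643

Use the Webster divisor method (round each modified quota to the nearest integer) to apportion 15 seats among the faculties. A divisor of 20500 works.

With modified divisor 20500: modified quotas P6 0.996, P3 1.580, P2 2.548, P7 2.596, P5 1.921, P4 0.915, P8 3.446.
Rounding to the nearest integer: P6 1, P3 2, P2 3, P7 3, P5 2, P4 1, P8 3 (total 15).

P6: 1; P3: 2; P2: 3; P7: 3; P5: 2; P4: 1; P8: 3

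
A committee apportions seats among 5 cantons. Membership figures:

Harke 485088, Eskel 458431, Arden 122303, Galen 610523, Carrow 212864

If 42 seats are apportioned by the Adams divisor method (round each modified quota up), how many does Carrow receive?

5

Standard divisor 1889209/42 ≈ 44981.167; standard quotas: Harke 10.784, Eskel 10.192, Arden 2.719, Galen 13.573, Carrow 4.732.
Rounding up gives 11, 11, 3, 14, 5 = 44 seats, so the divisor must be adjusted.
With modified divisor 47700: modified quotas Harke 10.170, Eskel 9.611, Arden 2.564, Galen 12.799, Carrow 4.463.
Rounding up: Harke 11, Eskel 10, Arden 3, Galen 13, Carrow 5 (total 42).
Carrow receives 5.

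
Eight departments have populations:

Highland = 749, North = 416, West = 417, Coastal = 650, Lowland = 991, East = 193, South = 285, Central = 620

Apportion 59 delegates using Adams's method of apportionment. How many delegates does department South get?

Standard divisor 4321/59 ≈ 73.237; standard quotas: Highland 10.227, North 5.680, West 5.694, Coastal 8.875, Lowland 13.531, East 2.635, South 3.891, Central 8.466.
Rounding up gives 11, 6, 6, 9, 14, 3, 4, 9 = 62 seats, so the divisor must be adjusted.
With modified divisor 80: modified quotas Highland 9.363, North 5.200, West 5.213, Coastal 8.125, Lowland 12.387, East 2.413, South 3.562, Central 7.750.
Rounding up: Highland 10, North 6, West 6, Coastal 9, Lowland 13, East 3, South 4, Central 8 (total 59).
South receives 4.

4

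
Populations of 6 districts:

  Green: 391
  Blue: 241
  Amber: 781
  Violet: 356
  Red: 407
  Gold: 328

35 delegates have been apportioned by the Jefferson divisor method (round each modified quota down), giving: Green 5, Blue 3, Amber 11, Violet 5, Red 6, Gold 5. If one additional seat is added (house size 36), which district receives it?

Priority for the next seat is population ÷ (current seats + 1).
Priorities: Green 65.167, Blue 60.250, Amber 65.083, Violet 59.333, Red 58.143, Gold 54.667.
Highest priority: Green.

Green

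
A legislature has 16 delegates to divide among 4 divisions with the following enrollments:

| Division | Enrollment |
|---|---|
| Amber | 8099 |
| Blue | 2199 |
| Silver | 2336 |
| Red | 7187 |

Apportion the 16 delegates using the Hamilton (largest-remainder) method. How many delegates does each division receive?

Total 19821; standard divisor 19821/16 ≈ 1238.812.
Standard quotas: Amber 6.5377, Blue 1.7751, Silver 1.8857, Red 5.8015.
Lower quotas: Amber 6, Blue 1, Silver 1, Red 5 (sum 13, leaving 3 seats).
Remainders in descending order: Silver 0.8857, Red 0.8015, Blue 0.7751, Amber 0.5377.
The surplus seats go to Silver, Red, Blue.

Amber=6, Blue=2, Silver=2, Red=6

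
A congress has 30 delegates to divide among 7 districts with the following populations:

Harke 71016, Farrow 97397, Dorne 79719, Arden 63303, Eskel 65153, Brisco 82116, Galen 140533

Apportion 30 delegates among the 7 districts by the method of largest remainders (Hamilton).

Total 599237; standard divisor 599237/30 ≈ 19974.567.
Standard quotas: Harke 3.5553, Farrow 4.8761, Dorne 3.9910, Arden 3.1692, Eskel 3.2618, Brisco 4.1110, Galen 7.0356.
Lower quotas: Harke 3, Farrow 4, Dorne 3, Arden 3, Eskel 3, Brisco 4, Galen 7 (sum 27, leaving 3 seats).
Remainders in descending order: Dorne 0.9910, Farrow 0.8761, Harke 0.5553, Eskel 0.2618, Arden 0.1692, Brisco 0.1110, Galen 0.0356.
The surplus seats go to Dorne, Farrow, Harke.

Harke 4, Farrow 5, Dorne 4, Arden 3, Eskel 3, Brisco 4, Galen 7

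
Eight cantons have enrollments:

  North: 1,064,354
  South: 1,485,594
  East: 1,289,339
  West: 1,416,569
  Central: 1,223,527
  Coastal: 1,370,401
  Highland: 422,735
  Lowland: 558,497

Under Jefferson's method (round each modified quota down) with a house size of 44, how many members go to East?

Standard divisor 8831016/44 ≈ 200704.909; standard quotas: North 5.303, South 7.402, East 6.424, West 7.058, Central 6.096, Coastal 6.828, Highland 2.106, Lowland 2.783.
Rounding down gives 5, 7, 6, 7, 6, 6, 2, 2 = 41 seats, so the divisor must be adjusted.
With modified divisor 184900: modified quotas North 5.756, South 8.035, East 6.973, West 7.661, Central 6.617, Coastal 7.412, Highland 2.286, Lowland 3.021.
Rounding down: North 5, South 8, East 6, West 7, Central 6, Coastal 7, Highland 2, Lowland 3 (total 44).
East receives 6.

6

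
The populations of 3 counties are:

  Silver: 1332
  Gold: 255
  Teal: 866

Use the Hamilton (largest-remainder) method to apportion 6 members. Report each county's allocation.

Silver 3, Gold 1, Teal 2

Standard divisor: 2453 ÷ 6 ≈ 408.833.
Standard quotas: Silver 3.258, Gold 0.624, Teal 2.118.
Lower quotas: Silver 3, Gold 0, Teal 2 (sum 5, leaving 1 seat).
Remainders in descending order: Gold 0.624, Silver 0.258, Teal 0.118.
The surplus seat goes to Gold.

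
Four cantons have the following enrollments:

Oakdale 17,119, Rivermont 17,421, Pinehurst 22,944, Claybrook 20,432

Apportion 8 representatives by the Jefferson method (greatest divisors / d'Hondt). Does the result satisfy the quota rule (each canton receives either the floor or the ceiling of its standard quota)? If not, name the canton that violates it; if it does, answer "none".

none

Standard quotas: Oakdale 1.758, Rivermont 1.789, Pinehurst 2.356, Claybrook 2.098.
Jefferson allocation: Oakdale 2, Rivermont 2, Pinehurst 2, Claybrook 2.
Every allocation lies between the lower and upper quota.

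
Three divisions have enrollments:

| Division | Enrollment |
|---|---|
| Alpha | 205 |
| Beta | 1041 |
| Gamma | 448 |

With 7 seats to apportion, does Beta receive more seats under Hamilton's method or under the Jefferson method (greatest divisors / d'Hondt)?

Jefferson

Hamilton: Alpha 1, Beta 4, Gamma 2.
Jefferson: Alpha 0, Beta 5, Gamma 2.
Beta gets 4 under Hamilton and 5 under Jefferson.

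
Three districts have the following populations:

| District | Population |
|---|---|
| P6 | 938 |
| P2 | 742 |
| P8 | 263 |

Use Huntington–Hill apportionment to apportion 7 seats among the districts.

With divisor 287: modified quotas P6 3.268, P2 2.585, P8 0.916.
Geometric-mean thresholds: P6 √(3·4)=3.464, P2 √(2·3)=2.449, P8 (min 1).
Each quota rounded against its threshold gives P6 3, P2 3, P8 1 (total 7).

P6=3, P2=3, P8=1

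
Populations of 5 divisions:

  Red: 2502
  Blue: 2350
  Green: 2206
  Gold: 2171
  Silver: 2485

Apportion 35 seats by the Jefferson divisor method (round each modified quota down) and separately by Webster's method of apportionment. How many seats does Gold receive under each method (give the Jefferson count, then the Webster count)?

6 and 7

Jefferson: Red 8, Blue 7, Green 7, Gold 6, Silver 7.
Webster: Red 7, Blue 7, Green 7, Gold 7, Silver 7.
Gold gets 6 under Jefferson and 7 under Webster.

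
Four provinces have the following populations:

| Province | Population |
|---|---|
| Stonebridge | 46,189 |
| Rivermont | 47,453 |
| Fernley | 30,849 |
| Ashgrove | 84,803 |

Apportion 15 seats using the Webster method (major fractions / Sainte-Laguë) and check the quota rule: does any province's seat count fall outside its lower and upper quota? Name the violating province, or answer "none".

none

Standard quotas: Stonebridge 3.310, Rivermont 3.401, Fernley 2.211, Ashgrove 6.078.
Webster allocation: Stonebridge 3, Rivermont 4, Fernley 2, Ashgrove 6.
Every allocation lies between the lower and upper quota.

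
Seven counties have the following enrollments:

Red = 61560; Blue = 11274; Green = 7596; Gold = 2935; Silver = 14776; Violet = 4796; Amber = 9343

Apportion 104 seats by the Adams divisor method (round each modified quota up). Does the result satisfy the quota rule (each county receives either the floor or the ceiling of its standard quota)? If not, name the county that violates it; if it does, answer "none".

Red

Standard quotas: Red 57.020, Blue 10.443, Green 7.036, Gold 2.719, Silver 13.686, Violet 4.442, Amber 8.654.
Adams allocation: Red 55, Blue 11, Green 7, Gold 3, Silver 14, Violet 5, Amber 9.
Red has quota 57.020 (lower 57, upper 58) but receives 55 — outside the quota interval.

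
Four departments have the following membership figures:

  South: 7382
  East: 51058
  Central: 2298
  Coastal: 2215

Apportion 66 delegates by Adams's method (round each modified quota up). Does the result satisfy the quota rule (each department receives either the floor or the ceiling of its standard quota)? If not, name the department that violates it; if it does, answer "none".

East

Standard quotas: South 7.739, East 53.529, Central 2.409, Coastal 2.322.
Adams allocation: South 8, East 52, Central 3, Coastal 3.
East has quota 53.529 (lower 53, upper 54) but receives 52 — outside the quota interval.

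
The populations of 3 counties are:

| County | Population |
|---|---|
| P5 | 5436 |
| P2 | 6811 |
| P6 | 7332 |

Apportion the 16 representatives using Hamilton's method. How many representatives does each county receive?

P5: 4; P2: 6; P6: 6

Total 19579; standard divisor 19579/16 ≈ 1223.688.
Standard quotas: P5 4.4423, P2 5.5660, P6 5.9917.
Lower quotas: P5 4, P2 5, P6 5 (sum 14, leaving 2 seats).
Remainders in descending order: P6 0.9917, P2 0.5660, P5 0.4423.
Largest remainders: P6, P2 receive the extra seats.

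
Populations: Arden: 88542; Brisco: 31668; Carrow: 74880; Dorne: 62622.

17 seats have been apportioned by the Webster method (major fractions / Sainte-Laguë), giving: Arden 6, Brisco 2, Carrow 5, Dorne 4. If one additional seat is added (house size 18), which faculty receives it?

Priority for the next seat is population ÷ (current seats + 0.5).
Priorities: Arden 13621.846, Brisco 12667.200, Carrow 13614.545, Dorne 13916.000.
Highest priority: Dorne.

Dorne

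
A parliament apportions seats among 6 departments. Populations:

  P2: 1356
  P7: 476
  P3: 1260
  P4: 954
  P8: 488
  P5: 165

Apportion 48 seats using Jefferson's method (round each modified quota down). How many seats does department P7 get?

5

Standard divisor 4699/48 ≈ 97.896; standard quotas: P2 13.851, P7 4.862, P3 12.871, P4 9.745, P8 4.985, P5 1.685.
Rounding down gives 13, 4, 12, 9, 4, 1 = 43 seats, so the divisor must be adjusted.
With modified divisor 93: modified quotas P2 14.581, P7 5.118, P3 13.548, P4 10.258, P8 5.247, P5 1.774.
Rounding down: P2 14, P7 5, P3 13, P4 10, P8 5, P5 1 (total 48).
P7 receives 5.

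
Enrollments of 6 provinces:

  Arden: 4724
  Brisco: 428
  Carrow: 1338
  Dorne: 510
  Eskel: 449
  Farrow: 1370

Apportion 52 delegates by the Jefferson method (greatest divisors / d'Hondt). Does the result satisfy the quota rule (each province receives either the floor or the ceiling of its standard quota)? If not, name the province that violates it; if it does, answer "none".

Standard quotas: Arden 27.854, Brisco 2.524, Carrow 7.889, Dorne 3.007, Eskel 2.647, Farrow 8.078.
Jefferson allocation: Arden 29, Brisco 2, Carrow 8, Dorne 3, Eskel 2, Farrow 8.
Arden has quota 27.854 (lower 27, upper 28) but receives 29 — outside the quota interval.

Arden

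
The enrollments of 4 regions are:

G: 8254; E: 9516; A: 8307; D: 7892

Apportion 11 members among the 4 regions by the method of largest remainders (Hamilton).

Total 33969; standard divisor 33969/11 ≈ 3088.091.
Standard quotas: G 2.6728, E 3.0815, A 2.6900, D 2.5556.
Lower quotas: G 2, E 3, A 2, D 2 (sum 9, leaving 2 seats).
Remainders in descending order: A 0.6900, G 0.6728, D 0.5556, E 0.0815.
The surplus seats go to A, G.

G=3; E=3; A=3; D=2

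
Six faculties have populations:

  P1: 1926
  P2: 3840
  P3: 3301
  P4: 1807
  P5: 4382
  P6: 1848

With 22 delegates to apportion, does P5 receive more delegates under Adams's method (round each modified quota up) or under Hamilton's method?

Adams: P1 3, P2 5, P3 4, P4 2, P5 5, P6 3.
Hamilton: P1 3, P2 5, P3 4, P4 2, P5 6, P6 2.
P5 gets 5 under Adams and 6 under Hamilton.

Hamilton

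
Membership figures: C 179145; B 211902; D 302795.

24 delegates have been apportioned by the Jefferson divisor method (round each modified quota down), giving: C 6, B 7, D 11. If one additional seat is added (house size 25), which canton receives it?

Priority for the next seat is population ÷ (current seats + 1).
Priorities: C 25592.143, B 26487.750, D 25232.917.
Highest priority: B.

B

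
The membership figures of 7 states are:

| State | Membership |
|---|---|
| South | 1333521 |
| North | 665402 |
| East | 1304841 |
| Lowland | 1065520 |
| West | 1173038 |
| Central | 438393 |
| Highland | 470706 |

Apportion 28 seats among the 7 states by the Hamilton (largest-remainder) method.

South 6; North 3; East 6; Lowland 4; West 5; Central 2; Highland 2

Standard divisor: 6451421 ÷ 28 ≈ 230407.893.
Standard quotas: South 5.7877, North 2.8879, East 5.6632, Lowland 4.6245, West 5.0911, Central 1.9027, Highland 2.0429.
Lower quotas: South 5, North 2, East 5, Lowland 4, West 5, Central 1, Highland 2 (sum 24, leaving 4 seats).
Remainders in descending order: Central 0.9027, North 0.8879, South 0.7877, East 0.6632, Lowland 0.6245, West 0.0911, Highland 0.0429.
Largest remainders: Central, North, South, East receive the extra seats.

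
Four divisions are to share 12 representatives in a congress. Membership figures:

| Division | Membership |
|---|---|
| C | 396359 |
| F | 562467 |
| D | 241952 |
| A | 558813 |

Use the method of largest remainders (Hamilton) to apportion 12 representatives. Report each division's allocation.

C=3; F=4; D=1; A=4

Standard divisor: 1759591 ÷ 12 ≈ 146632.583.
Standard quotas: C 2.7031, F 3.8359, D 1.6501, A 3.8110.
Lower quotas: C 2, F 3, D 1, A 3 (sum 9, leaving 3 seats).
Remainders in descending order: F 0.8359, A 0.8110, C 0.7031, D 0.6501.
Largest remainders: F, A, C receive the extra seats.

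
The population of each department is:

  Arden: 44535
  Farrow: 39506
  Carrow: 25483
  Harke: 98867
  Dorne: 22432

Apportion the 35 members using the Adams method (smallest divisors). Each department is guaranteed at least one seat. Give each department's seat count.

Arden: 7; Farrow: 6; Carrow: 4; Harke: 14; Dorne: 4

Standard divisor 230823/35 ≈ 6594.943; standard quotas: Arden 6.753, Farrow 5.990, Carrow 3.864, Harke 14.991, Dorne 3.401.
Rounding up gives 7, 6, 4, 15, 4 = 36 seats, so the divisor must be adjusted.
With modified divisor 7200: modified quotas Arden 6.185, Farrow 5.487, Carrow 3.539, Harke 13.732, Dorne 3.116.
Rounding up: Arden 7, Farrow 6, Carrow 4, Harke 14, Dorne 4 (total 35).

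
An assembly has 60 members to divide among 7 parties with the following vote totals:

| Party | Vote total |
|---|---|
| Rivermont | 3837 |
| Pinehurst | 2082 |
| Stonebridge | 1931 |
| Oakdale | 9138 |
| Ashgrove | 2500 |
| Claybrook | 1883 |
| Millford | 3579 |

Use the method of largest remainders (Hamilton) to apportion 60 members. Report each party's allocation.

Rivermont 9, Pinehurst 5, Stonebridge 5, Oakdale 22, Ashgrove 6, Claybrook 4, Millford 9

Standard divisor: 24950 ÷ 60 ≈ 415.833.
Standard quotas: Rivermont 9.2273, Pinehurst 5.0068, Stonebridge 4.6437, Oakdale 21.9752, Ashgrove 6.0120, Claybrook 4.5283, Millford 8.6068.
Lower quotas: Rivermont 9, Pinehurst 5, Stonebridge 4, Oakdale 21, Ashgrove 6, Claybrook 4, Millford 8 (sum 57, leaving 3 seats).
Remainders in descending order: Oakdale 0.9752, Stonebridge 0.6437, Millford 0.6068, Claybrook 0.5283, Rivermont 0.2273, Ashgrove 0.0120, Pinehurst 0.0068.
Largest remainders: Oakdale, Stonebridge, Millford receive the extra seats.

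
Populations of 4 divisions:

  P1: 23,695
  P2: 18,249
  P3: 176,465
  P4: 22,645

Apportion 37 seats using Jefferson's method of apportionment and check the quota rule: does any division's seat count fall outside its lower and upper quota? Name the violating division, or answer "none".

Standard quotas: P1 3.637, P2 2.801, P3 27.086, P4 3.476.
Jefferson allocation: P1 3, P2 2, P3 29, P4 3.
P3 has quota 27.086 (lower 27, upper 28) but receives 29 — outside the quota interval.

P3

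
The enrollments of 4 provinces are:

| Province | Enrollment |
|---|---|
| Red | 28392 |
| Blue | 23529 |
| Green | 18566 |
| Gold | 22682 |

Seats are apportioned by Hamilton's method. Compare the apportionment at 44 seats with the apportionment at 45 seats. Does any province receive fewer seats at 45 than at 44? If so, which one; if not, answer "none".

At 44 seats: Red 13, Blue 11, Green 9, Gold 11.
At 45 seats: Red 14, Blue 11, Green 9, Gold 11.
No province's allocation decreased.

none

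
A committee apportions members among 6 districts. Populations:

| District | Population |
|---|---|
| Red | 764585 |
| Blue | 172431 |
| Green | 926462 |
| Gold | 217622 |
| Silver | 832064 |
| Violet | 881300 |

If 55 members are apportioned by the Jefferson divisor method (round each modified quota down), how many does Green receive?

Standard divisor 3794464/55 ≈ 68990.255; standard quotas: Red 11.083, Blue 2.499, Green 13.429, Gold 3.154, Silver 12.061, Violet 12.774.
Rounding down gives 11, 2, 13, 3, 12, 12 = 53 seats, so the divisor must be adjusted.
With modified divisor 65100: modified quotas Red 11.745, Blue 2.649, Green 14.231, Gold 3.343, Silver 12.781, Violet 13.538.
Rounding down: Red 11, Blue 2, Green 14, Gold 3, Silver 12, Violet 13 (total 55).
Green receives 14.

14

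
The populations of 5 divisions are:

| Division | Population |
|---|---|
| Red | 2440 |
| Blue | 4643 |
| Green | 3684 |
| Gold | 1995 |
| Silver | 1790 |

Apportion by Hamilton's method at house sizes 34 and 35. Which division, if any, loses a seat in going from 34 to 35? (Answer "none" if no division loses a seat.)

At 34 seats: Red 6, Blue 11, Green 8, Gold 5, Silver 4.
At 35 seats: Red 6, Blue 11, Green 9, Gold 5, Silver 4.
No division's allocation decreased.

none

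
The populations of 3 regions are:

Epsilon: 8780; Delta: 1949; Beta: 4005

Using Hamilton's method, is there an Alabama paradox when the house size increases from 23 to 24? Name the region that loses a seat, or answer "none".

At 23 seats: Epsilon 14, Delta 3, Beta 6.
At 24 seats: Epsilon 14, Delta 3, Beta 7.
No region's allocation decreased.

none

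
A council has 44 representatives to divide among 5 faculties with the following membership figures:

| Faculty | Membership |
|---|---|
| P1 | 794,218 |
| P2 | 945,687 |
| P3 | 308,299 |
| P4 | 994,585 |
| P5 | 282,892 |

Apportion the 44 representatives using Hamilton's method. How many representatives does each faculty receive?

P1=10; P2=13; P3=4; P4=13; P5=4

Total 3325681; standard divisor 3325681/44 ≈ 75583.659.
Standard quotas: P1 10.5078, P2 12.5118, P3 4.0789, P4 13.1587, P5 3.7428.
Lower quotas: P1 10, P2 12, P3 4, P4 13, P5 3 (sum 42, leaving 2 seats).
Remainders in descending order: P5 0.7428, P2 0.5118, P1 0.5078, P4 0.1587, P3 0.0789.
Largest remainders: P5, P2 receive the extra seats.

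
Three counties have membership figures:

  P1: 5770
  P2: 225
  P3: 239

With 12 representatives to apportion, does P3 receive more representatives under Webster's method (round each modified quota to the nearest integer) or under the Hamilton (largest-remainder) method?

Hamilton

Webster: P1 12, P2 0, P3 0.
Hamilton: P1 11, P2 0, P3 1.
P3 gets 0 under Webster and 1 under Hamilton.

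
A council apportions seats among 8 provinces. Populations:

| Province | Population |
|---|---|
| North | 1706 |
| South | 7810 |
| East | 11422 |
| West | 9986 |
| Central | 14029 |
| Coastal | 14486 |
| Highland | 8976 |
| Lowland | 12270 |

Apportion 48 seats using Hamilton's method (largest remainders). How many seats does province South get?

The standard divisor is 80685/48 ≈ 1680.938.
Standard quotas: North 1.0149, South 4.6462, East 6.7950, West 5.9407, Central 8.3459, Coastal 8.6178, Highland 5.3399, Lowland 7.2995.
Lower quotas: North 1, South 4, East 6, West 5, Central 8, Coastal 8, Highland 5, Lowland 7 (sum 44, leaving 4 seats).
Remainders in descending order: West 0.9407, East 0.7950, South 0.6462, Coastal 0.6178, Central 0.3459, Highland 0.3399, Lowland 0.2995, North 0.0149.
Largest remainders: West, East, South, Coastal receive the extra seats.
South receives 5.

5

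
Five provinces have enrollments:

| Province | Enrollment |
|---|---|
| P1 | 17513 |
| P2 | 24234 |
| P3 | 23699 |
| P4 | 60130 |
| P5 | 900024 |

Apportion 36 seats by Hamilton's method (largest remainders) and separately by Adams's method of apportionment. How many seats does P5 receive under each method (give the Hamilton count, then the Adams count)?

Hamilton: P1 1, P2 1, P3 1, P4 2, P5 31.
Adams: P1 1, P2 1, P3 1, P4 3, P5 30.
P5 gets 31 under Hamilton and 30 under Adams.

31 and 30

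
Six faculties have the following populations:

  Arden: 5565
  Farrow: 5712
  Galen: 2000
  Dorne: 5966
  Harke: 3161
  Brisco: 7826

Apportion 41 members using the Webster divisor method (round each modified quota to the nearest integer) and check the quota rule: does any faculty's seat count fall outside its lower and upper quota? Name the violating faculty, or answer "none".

Standard quotas: Arden 7.548, Farrow 7.747, Galen 2.713, Dorne 8.091, Harke 4.287, Brisco 10.614.
Webster allocation: Arden 7, Farrow 8, Galen 3, Dorne 8, Harke 4, Brisco 11.
Every allocation lies between the lower and upper quota.

none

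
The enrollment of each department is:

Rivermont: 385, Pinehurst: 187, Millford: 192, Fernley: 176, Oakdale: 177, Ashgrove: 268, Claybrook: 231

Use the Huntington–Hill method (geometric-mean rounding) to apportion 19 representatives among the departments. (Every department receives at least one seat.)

With divisor 82: modified quotas Rivermont 4.695, Pinehurst 2.280, Millford 2.341, Fernley 2.146, Oakdale 2.159, Ashgrove 3.268, Claybrook 2.817.
Geometric-mean thresholds: Rivermont √(4·5)=4.472, Pinehurst √(2·3)=2.449, Millford √(2·3)=2.449, Fernley √(2·3)=2.449, Oakdale √(2·3)=2.449, Ashgrove √(3·4)=3.464, Claybrook √(2·3)=2.449.
Each quota rounded against its threshold gives Rivermont 5, Pinehurst 2, Millford 2, Fernley 2, Oakdale 2, Ashgrove 3, Claybrook 3 (total 19).

Rivermont=5; Pinehurst=2; Millford=2; Fernley=2; Oakdale=2; Ashgrove=3; Claybrook=3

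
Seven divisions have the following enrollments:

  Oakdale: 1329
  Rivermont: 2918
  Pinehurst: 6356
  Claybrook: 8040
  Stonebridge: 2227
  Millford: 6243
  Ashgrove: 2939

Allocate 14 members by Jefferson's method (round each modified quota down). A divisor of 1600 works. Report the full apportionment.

Oakdale 0; Rivermont 1; Pinehurst 3; Claybrook 5; Stonebridge 1; Millford 3; Ashgrove 1

With modified divisor 1600: modified quotas Oakdale 0.831, Rivermont 1.824, Pinehurst 3.973, Claybrook 5.025, Stonebridge 1.392, Millford 3.902, Ashgrove 1.837.
Rounding down: Oakdale 0, Rivermont 1, Pinehurst 3, Claybrook 5, Stonebridge 1, Millford 3, Ashgrove 1 (total 14).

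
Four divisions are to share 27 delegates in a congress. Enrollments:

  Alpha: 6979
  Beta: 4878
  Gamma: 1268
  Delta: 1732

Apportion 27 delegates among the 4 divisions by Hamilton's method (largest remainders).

Standard divisor: 14857 ÷ 27 ≈ 550.259.
Standard quotas: Alpha 12.6831, Beta 8.8649, Gamma 2.3044, Delta 3.1476.
Lower quotas: Alpha 12, Beta 8, Gamma 2, Delta 3 (sum 25, leaving 2 seats).
Remainders in descending order: Beta 0.8649, Alpha 0.6831, Gamma 0.3044, Delta 0.1476.
The surplus seats go to Beta, Alpha.

Alpha: 13, Beta: 9, Gamma: 2, Delta: 3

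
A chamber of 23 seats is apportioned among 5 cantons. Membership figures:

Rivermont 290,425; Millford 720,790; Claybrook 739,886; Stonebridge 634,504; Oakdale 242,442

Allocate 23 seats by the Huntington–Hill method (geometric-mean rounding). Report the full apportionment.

Rivermont 3; Millford 6; Claybrook 6; Stonebridge 6; Oakdale 2

With divisor 115005: modified quotas Rivermont 2.525, Millford 6.267, Claybrook 6.434, Stonebridge 5.517, Oakdale 2.108.
Geometric-mean thresholds: Rivermont √(2·3)=2.449, Millford √(6·7)=6.481, Claybrook √(6·7)=6.481, Stonebridge √(5·6)=5.477, Oakdale √(2·3)=2.449.
Each quota rounded against its threshold gives Rivermont 3, Millford 6, Claybrook 6, Stonebridge 6, Oakdale 2 (total 23).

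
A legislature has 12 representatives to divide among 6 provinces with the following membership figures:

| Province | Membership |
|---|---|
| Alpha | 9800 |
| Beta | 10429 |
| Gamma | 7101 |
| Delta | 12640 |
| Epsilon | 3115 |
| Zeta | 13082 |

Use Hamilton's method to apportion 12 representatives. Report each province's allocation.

Alpha 2; Beta 2; Gamma 1; Delta 3; Epsilon 1; Zeta 3

Standard divisor: 56167 ÷ 12 ≈ 4680.583.
Standard quotas: Alpha 2.0938, Beta 2.2281, Gamma 1.5171, Delta 2.7005, Epsilon 0.6655, Zeta 2.7950.
Lower quotas: Alpha 2, Beta 2, Gamma 1, Delta 2, Epsilon 0, Zeta 2 (sum 9, leaving 3 seats).
Remainders in descending order: Zeta 0.7950, Delta 0.7005, Epsilon 0.6655, Gamma 0.5171, Beta 0.2281, Alpha 0.0938.
The surplus seats go to Zeta, Delta, Epsilon.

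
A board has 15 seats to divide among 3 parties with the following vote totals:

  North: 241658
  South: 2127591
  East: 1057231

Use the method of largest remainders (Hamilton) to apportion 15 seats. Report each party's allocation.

The standard divisor is 3426480/15 = 228432.
Standard quotas: North 1.0579, South 9.3139, East 4.6282.
Lower quotas: North 1, South 9, East 4 (sum 14, leaving 1 seat).
Remainders in descending order: East 0.6282, South 0.3139, North 0.0579.
The surplus seat goes to East.

North 1; South 9; East 5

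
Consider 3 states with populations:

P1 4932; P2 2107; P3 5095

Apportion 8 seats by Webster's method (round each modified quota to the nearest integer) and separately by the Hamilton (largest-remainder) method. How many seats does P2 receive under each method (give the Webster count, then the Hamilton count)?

1 and 2

Webster: P1 3, P2 1, P3 4.
Hamilton: P1 3, P2 2, P3 3.
P2 gets 1 under Webster and 2 under Hamilton.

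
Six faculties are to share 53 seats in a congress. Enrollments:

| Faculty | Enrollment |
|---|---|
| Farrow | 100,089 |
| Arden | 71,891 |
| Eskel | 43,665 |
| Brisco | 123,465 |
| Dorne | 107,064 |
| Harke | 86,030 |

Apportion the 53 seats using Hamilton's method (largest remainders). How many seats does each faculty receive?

Farrow=10, Arden=7, Eskel=4, Brisco=12, Dorne=11, Harke=9

Total 532204; standard divisor 532204/53 ≈ 10041.585.
Standard quotas: Farrow 9.9675, Arden 7.1593, Eskel 4.3484, Brisco 12.2954, Dorne 10.6621, Harke 8.5674.
Lower quotas: Farrow 9, Arden 7, Eskel 4, Brisco 12, Dorne 10, Harke 8 (sum 50, leaving 3 seats).
Remainders in descending order: Farrow 0.9675, Dorne 0.6621, Harke 0.5674, Eskel 0.3484, Brisco 0.2954, Arden 0.1593.
Largest remainders: Farrow, Dorne, Harke receive the extra seats.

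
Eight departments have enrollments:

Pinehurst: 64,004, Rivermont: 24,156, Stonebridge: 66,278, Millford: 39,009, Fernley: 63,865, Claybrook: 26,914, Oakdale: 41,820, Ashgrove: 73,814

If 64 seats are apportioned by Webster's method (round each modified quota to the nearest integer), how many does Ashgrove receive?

12

Standard divisor 399860/64 ≈ 6247.812; standard quotas: Pinehurst 10.244, Rivermont 3.866, Stonebridge 10.608, Millford 6.244, Fernley 10.222, Claybrook 4.308, Oakdale 6.694, Ashgrove 11.814.
Rounding to the nearest integer gives Pinehurst 10, Rivermont 4, Stonebridge 11, Millford 6, Fernley 10, Claybrook 4, Oakdale 7, Ashgrove 12 — total 64, matching the house size, so no adjustment is needed.
Ashgrove receives 12.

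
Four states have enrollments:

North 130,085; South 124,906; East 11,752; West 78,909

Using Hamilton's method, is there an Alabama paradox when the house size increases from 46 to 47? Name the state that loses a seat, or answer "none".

At 46 seats: North 17, South 17, East 2, West 10.
At 47 seats: North 18, South 17, East 1, West 11.
East drops from 2 to 1.

East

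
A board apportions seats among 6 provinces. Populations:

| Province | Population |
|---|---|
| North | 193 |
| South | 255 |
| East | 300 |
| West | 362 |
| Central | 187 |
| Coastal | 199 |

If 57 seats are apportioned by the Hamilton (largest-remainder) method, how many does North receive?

7

Standard divisor: 1496 ÷ 57 ≈ 26.246.
Standard quotas: North 7.354, South 9.716, East 11.430, West 13.793, Central 7.125, Coastal 7.582.
Lower quotas: North 7, South 9, East 11, West 13, Central 7, Coastal 7 (sum 54, leaving 3 seats).
Remainders in descending order: West 0.793, South 0.716, Coastal 0.582, East 0.430, North 0.354, Central 0.125.
Largest remainders: West, South, Coastal receive the extra seats.
North receives 7.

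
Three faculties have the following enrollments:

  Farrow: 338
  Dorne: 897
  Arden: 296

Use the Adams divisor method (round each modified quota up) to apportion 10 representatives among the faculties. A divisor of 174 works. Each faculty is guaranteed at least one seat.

With modified divisor 174: modified quotas Farrow 1.943, Dorne 5.155, Arden 1.701.
Rounding up: Farrow 2, Dorne 6, Arden 2 (total 10).

Farrow=2; Dorne=6; Arden=2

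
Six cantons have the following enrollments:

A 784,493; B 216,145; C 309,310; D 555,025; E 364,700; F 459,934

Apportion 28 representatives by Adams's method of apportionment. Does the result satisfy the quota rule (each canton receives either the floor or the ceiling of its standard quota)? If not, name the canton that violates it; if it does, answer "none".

none

Standard quotas: A 8.167, B 2.250, C 3.220, D 5.778, E 3.797, F 4.788.
Adams allocation: A 8, B 2, C 3, D 6, E 4, F 5.
Every allocation lies between the lower and upper quota.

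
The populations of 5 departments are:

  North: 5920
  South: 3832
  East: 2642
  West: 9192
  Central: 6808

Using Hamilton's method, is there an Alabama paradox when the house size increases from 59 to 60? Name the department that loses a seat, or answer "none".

none

At 59 seats: North 12, South 8, East 6, West 19, Central 14.
At 60 seats: North 13, South 8, East 6, West 19, Central 14.
No department's allocation decreased.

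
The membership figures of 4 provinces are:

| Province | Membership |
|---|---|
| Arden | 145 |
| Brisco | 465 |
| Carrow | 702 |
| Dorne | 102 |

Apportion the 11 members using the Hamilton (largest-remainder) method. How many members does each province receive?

Arden=1; Brisco=4; Carrow=5; Dorne=1

Standard divisor: 1414 ÷ 11 ≈ 128.545.
Standard quotas: Arden 1.128, Brisco 3.617, Carrow 5.461, Dorne 0.793.
Lower quotas: Arden 1, Brisco 3, Carrow 5, Dorne 0 (sum 9, leaving 2 seats).
Remainders in descending order: Dorne 0.793, Brisco 0.617, Carrow 0.461, Arden 0.128.
Largest remainders: Dorne, Brisco receive the extra seats.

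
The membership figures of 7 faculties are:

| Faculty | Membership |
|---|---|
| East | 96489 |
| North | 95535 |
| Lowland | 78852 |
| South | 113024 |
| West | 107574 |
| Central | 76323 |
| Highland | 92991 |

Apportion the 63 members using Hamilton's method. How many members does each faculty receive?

East=9; North=9; Lowland=8; South=11; West=10; Central=7; Highland=9

The standard divisor is 660788/63 ≈ 10488.698.
Standard quotas: East 9.1993, North 9.1084, Lowland 7.5178, South 10.7758, West 10.2562, Central 7.2767, Highland 8.8658.
Lower quotas: East 9, North 9, Lowland 7, South 10, West 10, Central 7, Highland 8 (sum 60, leaving 3 seats).
Remainders in descending order: Highland 0.8658, South 0.7758, Lowland 0.5178, Central 0.2767, West 0.2562, East 0.1993, North 0.1084.
Largest remainders: Highland, South, Lowland receive the extra seats.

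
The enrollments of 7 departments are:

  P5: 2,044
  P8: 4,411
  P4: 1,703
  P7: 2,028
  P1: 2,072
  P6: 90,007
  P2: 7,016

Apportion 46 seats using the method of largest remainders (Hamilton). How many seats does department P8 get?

Standard divisor: 109281 ÷ 46 ≈ 2375.674.
Standard quotas: P5 0.8604, P8 1.8567, P4 0.7168, P7 0.8537, P1 0.8722, P6 37.8869, P2 2.9533.
Lower quotas: P5 0, P8 1, P4 0, P7 0, P1 0, P6 37, P2 2 (sum 40, leaving 6 seats).
Remainders in descending order: P2 0.9533, P6 0.8869, P1 0.8722, P5 0.8604, P8 0.8567, P7 0.8537, P4 0.7168.
The surplus seats go to P2, P6, P1, P5, P8, P7.
P8 receives 2.

2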